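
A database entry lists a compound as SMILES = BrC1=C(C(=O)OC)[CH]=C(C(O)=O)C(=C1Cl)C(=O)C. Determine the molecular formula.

C11H8BrClO5

Walk through each heavy atom and fill implicit hydrogens from standard valence (C 4, N 3, O 2, S 2, halogen 1):
  atom 1: Br (halogen, monovalent) → 0 H
  atom 2: C, bond orders sum to 4 (valence 4) → 0 H
  atom 3: C, bond orders sum to 4 (valence 4) → 0 H
  atom 4: C, bond orders sum to 4 (valence 4) → 0 H
  atom 5: O, bond orders sum to 2 (valence 2) → 0 H
  atom 6: O, bond orders sum to 2 (valence 2) → 0 H
  atom 7: C, bond orders sum to 1 (valence 4) → 3 H
  atom 8: C with explicit H count 1
  atom 9: C, bond orders sum to 4 (valence 4) → 0 H
  atom 10: C, bond orders sum to 4 (valence 4) → 0 H
  atom 11: O, bond orders sum to 1 (valence 2) → 1 H
  atom 12: O, bond orders sum to 2 (valence 2) → 0 H
  atom 13: C, bond orders sum to 4 (valence 4) → 0 H
  atom 14: C, bond orders sum to 4 (valence 4) → 0 H
  atom 15: Cl (halogen, monovalent) → 0 H
  atom 16: C, bond orders sum to 4 (valence 4) → 0 H
  atom 17: O, bond orders sum to 2 (valence 2) → 0 H
  atom 18: C, bond orders sum to 1 (valence 4) → 3 H
Totals → C:11, H:8, Br:1, Cl:1, O:5.
In Hill order: C11H8BrClO5.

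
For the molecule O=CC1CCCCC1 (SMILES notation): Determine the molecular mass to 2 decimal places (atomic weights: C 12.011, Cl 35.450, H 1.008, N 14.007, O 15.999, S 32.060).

First, the molecular formula is C7H12O (counting implicit H from valence).
  C: 7 × 12.011 = 84.077
  H: 12 × 1.008 = 12.096
  O: 1 × 15.999 = 15.999
Sum: 7×12.011 + 12×1.008 + 1×15.999 = 112.172 → 112.17 g/mol.

112.17 g/mol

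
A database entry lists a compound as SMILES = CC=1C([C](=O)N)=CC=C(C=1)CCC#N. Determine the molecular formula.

Walk through each heavy atom and fill implicit hydrogens from standard valence (C 4, N 3, O 2, S 2, halogen 1):
  atom 1: C, bond orders sum to 1 (valence 4) → 3 H
  atom 2: C, bond orders sum to 4 (valence 4) → 0 H
  atom 3: C, bond orders sum to 4 (valence 4) → 0 H
  atom 4: C with explicit H count 0
  atom 5: O, bond orders sum to 2 (valence 2) → 0 H
  atom 6: N, bond orders sum to 1 (valence 3) → 2 H
  atom 7: C, bond orders sum to 3 (valence 4) → 1 H
  atom 8: C, bond orders sum to 3 (valence 4) → 1 H
  atom 9: C, bond orders sum to 4 (valence 4) → 0 H
  atom 10: C, bond orders sum to 3 (valence 4) → 1 H
  atom 11: C, bond orders sum to 2 (valence 4) → 2 H
  atom 12: C, bond orders sum to 2 (valence 4) → 2 H
  atom 13: C, bond orders sum to 4 (valence 4) → 0 H
  atom 14: N, bond orders sum to 3 (valence 3) → 0 H
Totals → C:11, H:12, N:2, O:1.

C11H12N2O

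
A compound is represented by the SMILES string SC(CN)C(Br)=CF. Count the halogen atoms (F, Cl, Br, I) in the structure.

Halogen atoms appear at heavy-atom positions 6, 8 (1×Br, 1×F).
Other groups present: 1 alkene, 1 primary amine, 1 thiol.
Halogen count: 2.

2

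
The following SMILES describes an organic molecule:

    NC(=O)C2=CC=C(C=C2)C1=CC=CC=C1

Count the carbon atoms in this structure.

13

Count every carbon token in the SMILES (each C, including those in ring-closure positions and inside branches).
Carbon count: 13.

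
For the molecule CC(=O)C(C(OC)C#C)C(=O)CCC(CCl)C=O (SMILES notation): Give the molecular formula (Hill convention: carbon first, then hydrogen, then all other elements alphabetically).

Walk through each heavy atom and fill implicit hydrogens from standard valence (C 4, N 3, O 2, S 2, halogen 1):
  atom 1: C, bond orders sum to 1 (valence 4) → 3 H
  atom 2: C, bond orders sum to 4 (valence 4) → 0 H
  atom 3: O, bond orders sum to 2 (valence 2) → 0 H
  atom 4: C, bond orders sum to 3 (valence 4) → 1 H
  atom 5: C, bond orders sum to 3 (valence 4) → 1 H
  atom 6: O, bond orders sum to 2 (valence 2) → 0 H
  atom 7: C, bond orders sum to 1 (valence 4) → 3 H
  atom 8: C, bond orders sum to 4 (valence 4) → 0 H
  atom 9: C, bond orders sum to 3 (valence 4) → 1 H
  atom 10: C, bond orders sum to 4 (valence 4) → 0 H
  atom 11: O, bond orders sum to 2 (valence 2) → 0 H
  atom 12: C, bond orders sum to 2 (valence 4) → 2 H
  atom 13: C, bond orders sum to 2 (valence 4) → 2 H
  atom 14: C, bond orders sum to 3 (valence 4) → 1 H
  atom 15: C, bond orders sum to 2 (valence 4) → 2 H
  atom 16: Cl (halogen, monovalent) → 0 H
  atom 17: C, bond orders sum to 3 (valence 4) → 1 H
  atom 18: O, bond orders sum to 2 (valence 2) → 0 H
Totals → C:13, H:17, Cl:1, O:4.
In Hill order: C13H17ClO4.

C13H17ClO4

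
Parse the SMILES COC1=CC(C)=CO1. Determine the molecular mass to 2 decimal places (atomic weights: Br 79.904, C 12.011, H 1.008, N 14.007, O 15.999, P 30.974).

112.13 g/mol

First, the molecular formula is C6H8O2 (counting implicit H from valence).
  C: 6 × 12.011 = 72.066
  H: 8 × 1.008 = 8.064
  O: 2 × 15.999 = 31.998
Sum: 6×12.011 + 8×1.008 + 2×15.999 = 112.128 → 112.13 g/mol.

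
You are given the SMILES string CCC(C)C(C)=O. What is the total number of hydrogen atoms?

12

Walk through each heavy atom and fill implicit hydrogens from standard valence (C 4, N 3, O 2, S 2, halogen 1):
  atom 1: C, bond orders sum to 1 (valence 4) → 3 H
  atom 2: C, bond orders sum to 2 (valence 4) → 2 H
  atom 3: C, bond orders sum to 3 (valence 4) → 1 H
  atom 4: C, bond orders sum to 1 (valence 4) → 3 H
  atom 5: C, bond orders sum to 4 (valence 4) → 0 H
  atom 6: C, bond orders sum to 1 (valence 4) → 3 H
  atom 7: O, bond orders sum to 2 (valence 2) → 0 H
Total hydrogens: 12.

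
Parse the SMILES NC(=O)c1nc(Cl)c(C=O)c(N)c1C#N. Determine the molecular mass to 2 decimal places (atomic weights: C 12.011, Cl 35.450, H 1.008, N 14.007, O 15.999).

224.60 g/mol

First, the molecular formula is C8H5ClN4O2 (counting implicit H from valence).
  C: 8 × 12.011 = 96.088
  Cl: 1 × 35.450 = 35.450
  H: 5 × 1.008 = 5.040
  N: 4 × 14.007 = 56.028
  O: 2 × 15.999 = 31.998
Sum: 8×12.011 + 1×35.450 + 5×1.008 + 4×14.007 + 2×15.999 = 224.604 → 224.60 g/mol.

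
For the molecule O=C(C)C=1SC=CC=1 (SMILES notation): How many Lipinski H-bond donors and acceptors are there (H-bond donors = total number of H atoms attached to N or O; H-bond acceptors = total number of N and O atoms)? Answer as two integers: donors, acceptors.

0, 1

Donors: find every N or O and count the H atoms it carries.
  atom 1 (O): bond orders sum to 2 → 0 H
Lipinski HBD = 0.
Acceptors: N atoms = 0, O atoms = 1 → HBA = 1.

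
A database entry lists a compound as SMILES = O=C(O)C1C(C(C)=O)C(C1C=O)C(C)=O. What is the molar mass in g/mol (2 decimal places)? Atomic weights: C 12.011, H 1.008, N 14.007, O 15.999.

212.20 g/mol

First, the molecular formula is C10H12O5 (counting implicit H from valence).
  C: 10 × 12.011 = 120.110
  H: 12 × 1.008 = 12.096
  O: 5 × 15.999 = 79.995
Sum: 10×12.011 + 12×1.008 + 5×15.999 = 212.201 → 212.20 g/mol.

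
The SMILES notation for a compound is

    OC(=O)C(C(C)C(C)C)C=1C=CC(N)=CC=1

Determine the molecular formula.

Walk through each heavy atom and fill implicit hydrogens from standard valence (C 4, N 3, O 2, S 2, halogen 1):
  atom 1: O, bond orders sum to 1 (valence 2) → 1 H
  atom 2: C, bond orders sum to 4 (valence 4) → 0 H
  atom 3: O, bond orders sum to 2 (valence 2) → 0 H
  atom 4: C, bond orders sum to 3 (valence 4) → 1 H
  atom 5: C, bond orders sum to 3 (valence 4) → 1 H
  atom 6: C, bond orders sum to 1 (valence 4) → 3 H
  atom 7: C, bond orders sum to 3 (valence 4) → 1 H
  atom 8: C, bond orders sum to 1 (valence 4) → 3 H
  atom 9: C, bond orders sum to 1 (valence 4) → 3 H
  atom 10: C, bond orders sum to 4 (valence 4) → 0 H
  atom 11: C, bond orders sum to 3 (valence 4) → 1 H
  atom 12: C, bond orders sum to 3 (valence 4) → 1 H
  atom 13: C, bond orders sum to 4 (valence 4) → 0 H
  atom 14: N, bond orders sum to 1 (valence 3) → 2 H
  atom 15: C, bond orders sum to 3 (valence 4) → 1 H
  atom 16: C, bond orders sum to 3 (valence 4) → 1 H
Totals → C:13, H:19, N:1, O:2.
In Hill order: C13H19NO2.

C13H19NO2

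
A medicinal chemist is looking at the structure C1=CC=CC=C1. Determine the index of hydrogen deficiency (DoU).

4

Molecular formula: C6H6.
DoU = (2C + 2 + N − H − X) / 2, where X is the halogen count and O/S are ignored.
    = (2·6 + 2 + 0 − 6 − 0) / 2 = 8 / 2 = 4.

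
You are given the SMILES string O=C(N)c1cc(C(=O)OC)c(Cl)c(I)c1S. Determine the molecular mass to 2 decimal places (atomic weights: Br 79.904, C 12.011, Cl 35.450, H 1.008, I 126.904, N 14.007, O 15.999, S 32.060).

First, the molecular formula is C9H7ClINO3S (counting implicit H from valence).
  C: 9 × 12.011 = 108.099
  Cl: 1 × 35.450 = 35.450
  H: 7 × 1.008 = 7.056
  I: 1 × 126.904 = 126.904
  N: 1 × 14.007 = 14.007
  O: 3 × 15.999 = 47.997
  S: 1 × 32.060 = 32.060
Sum: 9×12.011 + 1×35.450 + 7×1.008 + 1×126.904 + 1×14.007 + 3×15.999 + 1×32.060 = 371.573 → 371.57 g/mol.

371.57 g/mol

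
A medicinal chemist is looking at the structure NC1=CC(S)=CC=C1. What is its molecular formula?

Walk through each heavy atom and fill implicit hydrogens from standard valence (C 4, N 3, O 2, S 2, halogen 1):
  atom 1: N, bond orders sum to 1 (valence 3) → 2 H
  atom 2: C, bond orders sum to 4 (valence 4) → 0 H
  atom 3: C, bond orders sum to 3 (valence 4) → 1 H
  atom 4: C, bond orders sum to 4 (valence 4) → 0 H
  atom 5: S, bond orders sum to 1 (valence 2) → 1 H
  atom 6: C, bond orders sum to 3 (valence 4) → 1 H
  atom 7: C, bond orders sum to 3 (valence 4) → 1 H
  atom 8: C, bond orders sum to 3 (valence 4) → 1 H
Totals → C:6, H:7, N:1, S:1.
In Hill order: C6H7NS.

C6H7NS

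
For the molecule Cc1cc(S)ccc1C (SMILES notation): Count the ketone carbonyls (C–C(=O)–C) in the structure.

Scan the SMILES for the ketone motif — none present.
Groups that are present: 1 thiol.

0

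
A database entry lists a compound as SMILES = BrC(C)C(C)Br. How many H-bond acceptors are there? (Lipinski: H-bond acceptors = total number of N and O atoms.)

0

N atoms: 0; O atoms: 0.
Lipinski HBA = 0 + 0 = 0.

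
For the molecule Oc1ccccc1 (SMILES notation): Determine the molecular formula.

C6H6O

Walk through each heavy atom and fill implicit hydrogens from standard valence (C 4, N 3, O 2, S 2, halogen 1); for lowercase aromatic atoms, an aromatic c carries 1 H when it has two neighbours and 0 H with three, and aromatic n carries 0 H:
  atom 1: O, bond orders sum to 1 (valence 2) → 1 H
  atom 2: aromatic c, 3 neighbours → 0 H
  atom 3: aromatic c, 2 neighbours → 1 H
  atom 4: aromatic c, 2 neighbours → 1 H
  atom 5: aromatic c, 2 neighbours → 1 H
  atom 6: aromatic c, 2 neighbours → 1 H
  atom 7: aromatic c, 2 neighbours → 1 H
Totals → C:6, H:6, O:1.
In Hill order: C6H6O.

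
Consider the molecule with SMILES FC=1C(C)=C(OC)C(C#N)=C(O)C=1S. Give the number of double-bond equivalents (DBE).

6

Molecular formula: C9H8FNO2S.
DoU = (2C + 2 + N − H − X) / 2, where X is the halogen count and O/S are ignored.
    = (2·9 + 2 + 1 − 8 − 1) / 2 = 12 / 2 = 6.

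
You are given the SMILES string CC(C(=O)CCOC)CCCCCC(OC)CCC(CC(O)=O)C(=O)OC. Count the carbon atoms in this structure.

20

Count every carbon token in the SMILES (each C, including those in ring-closure positions and inside branches).
Carbon count: 20.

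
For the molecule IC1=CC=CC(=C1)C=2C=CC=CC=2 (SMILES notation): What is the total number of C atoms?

12

Count every carbon token in the SMILES (each C, including those in ring-closure positions and inside branches).
Carbon count: 12.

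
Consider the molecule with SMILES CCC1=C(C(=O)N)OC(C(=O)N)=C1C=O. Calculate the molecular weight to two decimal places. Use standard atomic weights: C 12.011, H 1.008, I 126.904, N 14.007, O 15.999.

First, the molecular formula is C9H10N2O4 (counting implicit H from valence).
  C: 9 × 12.011 = 108.099
  H: 10 × 1.008 = 10.080
  N: 2 × 14.007 = 28.014
  O: 4 × 15.999 = 63.996
Sum: 9×12.011 + 10×1.008 + 2×14.007 + 4×15.999 = 210.189 → 210.19 g/mol.

210.19 g/mol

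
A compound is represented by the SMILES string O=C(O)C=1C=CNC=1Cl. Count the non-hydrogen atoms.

9

Every atom symbol written in the SMILES (organic subset) is one heavy atom; implicit H are not written.
Heavy atoms by element → C:5, Cl:1, N:1, O:2.
Total: 9.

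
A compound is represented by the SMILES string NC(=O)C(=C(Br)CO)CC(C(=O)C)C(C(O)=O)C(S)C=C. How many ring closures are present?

In SMILES, each pair of matching ring-closure digits denotes one ring-closing bond; the number of such bonds equals the number of independent rings.
Ring-closure bonds here: 0.

0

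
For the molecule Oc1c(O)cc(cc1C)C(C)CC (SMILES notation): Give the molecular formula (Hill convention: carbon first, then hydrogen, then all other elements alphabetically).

C11H16O2

Walk through each heavy atom and fill implicit hydrogens from standard valence (C 4, N 3, O 2, S 2, halogen 1); for lowercase aromatic atoms, an aromatic c carries 1 H when it has two neighbours and 0 H with three, and aromatic n carries 0 H:
  atom 1: O, bond orders sum to 1 (valence 2) → 1 H
  atom 2: aromatic c, 3 neighbours → 0 H
  atom 3: aromatic c, 3 neighbours → 0 H
  atom 4: O, bond orders sum to 1 (valence 2) → 1 H
  atom 5: aromatic c, 2 neighbours → 1 H
  atom 6: aromatic c, 3 neighbours → 0 H
  atom 7: aromatic c, 2 neighbours → 1 H
  atom 8: aromatic c, 3 neighbours → 0 H
  atom 9: C, bond orders sum to 1 (valence 4) → 3 H
  atom 10: C, bond orders sum to 3 (valence 4) → 1 H
  atom 11: C, bond orders sum to 1 (valence 4) → 3 H
  atom 12: C, bond orders sum to 2 (valence 4) → 2 H
  atom 13: C, bond orders sum to 1 (valence 4) → 3 H
Totals → C:11, H:16, O:2.
In Hill order: C11H16O2.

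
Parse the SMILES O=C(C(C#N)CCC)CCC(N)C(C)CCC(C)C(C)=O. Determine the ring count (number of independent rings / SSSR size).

In SMILES, each pair of matching ring-closure digits denotes one ring-closing bond; the number of such bonds equals the number of independent rings.
Ring-closure bonds here: 0.

0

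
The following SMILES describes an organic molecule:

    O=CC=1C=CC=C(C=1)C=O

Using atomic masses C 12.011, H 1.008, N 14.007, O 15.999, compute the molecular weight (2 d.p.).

First, the molecular formula is C8H6O2 (counting implicit H from valence).
  C: 8 × 12.011 = 96.088
  H: 6 × 1.008 = 6.048
  O: 2 × 15.999 = 31.998
Sum: 8×12.011 + 6×1.008 + 2×15.999 = 134.134 → 134.13 g/mol.

134.13 g/mol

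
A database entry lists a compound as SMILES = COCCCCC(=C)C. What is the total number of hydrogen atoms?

Walk through each heavy atom and fill implicit hydrogens from standard valence (C 4, N 3, O 2, S 2, halogen 1):
  atom 1: C, bond orders sum to 1 (valence 4) → 3 H
  atom 2: O, bond orders sum to 2 (valence 2) → 0 H
  atom 3: C, bond orders sum to 2 (valence 4) → 2 H
  atom 4: C, bond orders sum to 2 (valence 4) → 2 H
  atom 5: C, bond orders sum to 2 (valence 4) → 2 H
  atom 6: C, bond orders sum to 2 (valence 4) → 2 H
  atom 7: C, bond orders sum to 4 (valence 4) → 0 H
  atom 8: C, bond orders sum to 2 (valence 4) → 2 H
  atom 9: C, bond orders sum to 1 (valence 4) → 3 H
Total hydrogens: 16.

16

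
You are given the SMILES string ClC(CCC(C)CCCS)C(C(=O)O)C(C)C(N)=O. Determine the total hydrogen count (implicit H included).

Walk through each heavy atom and fill implicit hydrogens from standard valence (C 4, N 3, O 2, S 2, halogen 1):
  atom 1: Cl (halogen, monovalent) → 0 H
  atom 2: C, bond orders sum to 3 (valence 4) → 1 H
  atom 3: C, bond orders sum to 2 (valence 4) → 2 H
  atom 4: C, bond orders sum to 2 (valence 4) → 2 H
  atom 5: C, bond orders sum to 3 (valence 4) → 1 H
  atom 6: C, bond orders sum to 1 (valence 4) → 3 H
  atom 7: C, bond orders sum to 2 (valence 4) → 2 H
  atom 8: C, bond orders sum to 2 (valence 4) → 2 H
  atom 9: C, bond orders sum to 2 (valence 4) → 2 H
  atom 10: S, bond orders sum to 1 (valence 2) → 1 H
  atom 11: C, bond orders sum to 3 (valence 4) → 1 H
  atom 12: C, bond orders sum to 4 (valence 4) → 0 H
  atom 13: O, bond orders sum to 2 (valence 2) → 0 H
  atom 14: O, bond orders sum to 1 (valence 2) → 1 H
  atom 15: C, bond orders sum to 3 (valence 4) → 1 H
  atom 16: C, bond orders sum to 1 (valence 4) → 3 H
  atom 17: C, bond orders sum to 4 (valence 4) → 0 H
  atom 18: N, bond orders sum to 1 (valence 3) → 2 H
  atom 19: O, bond orders sum to 2 (valence 2) → 0 H
Total hydrogens: 24.

24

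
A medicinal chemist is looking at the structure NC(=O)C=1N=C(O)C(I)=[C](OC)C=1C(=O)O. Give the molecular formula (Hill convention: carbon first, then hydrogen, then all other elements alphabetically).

Walk through each heavy atom and fill implicit hydrogens from standard valence (C 4, N 3, O 2, S 2, halogen 1):
  atom 1: N, bond orders sum to 1 (valence 3) → 2 H
  atom 2: C, bond orders sum to 4 (valence 4) → 0 H
  atom 3: O, bond orders sum to 2 (valence 2) → 0 H
  atom 4: C, bond orders sum to 4 (valence 4) → 0 H
  atom 5: N, bond orders sum to 3 (valence 3) → 0 H
  atom 6: C, bond orders sum to 4 (valence 4) → 0 H
  atom 7: O, bond orders sum to 1 (valence 2) → 1 H
  atom 8: C, bond orders sum to 4 (valence 4) → 0 H
  atom 9: I (halogen, monovalent) → 0 H
  atom 10: C with explicit H count 0
  atom 11: O, bond orders sum to 2 (valence 2) → 0 H
  atom 12: C, bond orders sum to 1 (valence 4) → 3 H
  atom 13: C, bond orders sum to 4 (valence 4) → 0 H
  atom 14: C, bond orders sum to 4 (valence 4) → 0 H
  atom 15: O, bond orders sum to 2 (valence 2) → 0 H
  atom 16: O, bond orders sum to 1 (valence 2) → 1 H
Totals → C:8, H:7, I:1, N:2, O:5.
In Hill order: C8H7IN2O5.

C8H7IN2O5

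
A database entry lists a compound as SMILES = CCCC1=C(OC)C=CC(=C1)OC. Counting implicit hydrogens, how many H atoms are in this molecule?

Walk through each heavy atom and fill implicit hydrogens from standard valence (C 4, N 3, O 2, S 2, halogen 1):
  atom 1: C, bond orders sum to 1 (valence 4) → 3 H
  atom 2: C, bond orders sum to 2 (valence 4) → 2 H
  atom 3: C, bond orders sum to 2 (valence 4) → 2 H
  atom 4: C, bond orders sum to 4 (valence 4) → 0 H
  atom 5: C, bond orders sum to 4 (valence 4) → 0 H
  atom 6: O, bond orders sum to 2 (valence 2) → 0 H
  atom 7: C, bond orders sum to 1 (valence 4) → 3 H
  atom 8: C, bond orders sum to 3 (valence 4) → 1 H
  atom 9: C, bond orders sum to 3 (valence 4) → 1 H
  atom 10: C, bond orders sum to 4 (valence 4) → 0 H
  atom 11: C, bond orders sum to 3 (valence 4) → 1 H
  atom 12: O, bond orders sum to 2 (valence 2) → 0 H
  atom 13: C, bond orders sum to 1 (valence 4) → 3 H
Total hydrogens: 16.

16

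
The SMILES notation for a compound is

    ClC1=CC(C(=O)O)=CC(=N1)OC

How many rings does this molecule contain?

1

In SMILES, each pair of matching ring-closure digits denotes one ring-closing bond; the number of such bonds equals the number of independent rings.
Ring-closure bonds here: 1.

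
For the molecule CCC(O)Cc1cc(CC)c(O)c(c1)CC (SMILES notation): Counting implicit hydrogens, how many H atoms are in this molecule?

Walk through each heavy atom and fill implicit hydrogens from standard valence (C 4, N 3, O 2, S 2, halogen 1); for lowercase aromatic atoms, an aromatic c carries 1 H when it has two neighbours and 0 H with three, and aromatic n carries 0 H:
  atom 1: C, bond orders sum to 1 (valence 4) → 3 H
  atom 2: C, bond orders sum to 2 (valence 4) → 2 H
  atom 3: C, bond orders sum to 3 (valence 4) → 1 H
  atom 4: O, bond orders sum to 1 (valence 2) → 1 H
  atom 5: C, bond orders sum to 2 (valence 4) → 2 H
  atom 6: aromatic c, 3 neighbours → 0 H
  atom 7: aromatic c, 2 neighbours → 1 H
  atom 8: aromatic c, 3 neighbours → 0 H
  atom 9: C, bond orders sum to 2 (valence 4) → 2 H
  atom 10: C, bond orders sum to 1 (valence 4) → 3 H
  atom 11: aromatic c, 3 neighbours → 0 H
  atom 12: O, bond orders sum to 1 (valence 2) → 1 H
  atom 13: aromatic c, 3 neighbours → 0 H
  atom 14: aromatic c, 2 neighbours → 1 H
  atom 15: C, bond orders sum to 2 (valence 4) → 2 H
  atom 16: C, bond orders sum to 1 (valence 4) → 3 H
Total hydrogens: 22.

22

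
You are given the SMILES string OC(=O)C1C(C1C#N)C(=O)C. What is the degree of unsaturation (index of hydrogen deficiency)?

Molecular formula: C7H7NO3.
DoU = (2C + 2 + N − H − X) / 2, where X is the halogen count and O/S are ignored.
    = (2·7 + 2 + 1 − 7 − 0) / 2 = 10 / 2 = 5.

5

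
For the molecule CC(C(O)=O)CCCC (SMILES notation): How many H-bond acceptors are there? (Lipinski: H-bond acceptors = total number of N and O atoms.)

N atoms: 0; O atoms: 2.
Lipinski HBA = 0 + 2 = 2.

2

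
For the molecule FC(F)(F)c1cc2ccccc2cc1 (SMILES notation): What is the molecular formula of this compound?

C11H7F3

Walk through each heavy atom and fill implicit hydrogens from standard valence (C 4, N 3, O 2, S 2, halogen 1); for lowercase aromatic atoms, an aromatic c carries 1 H when it has two neighbours and 0 H with three, and aromatic n carries 0 H:
  atom 1: F (halogen, monovalent) → 0 H
  atom 2: C, bond orders sum to 4 (valence 4) → 0 H
  atom 3: F (halogen, monovalent) → 0 H
  atom 4: F (halogen, monovalent) → 0 H
  atom 5: aromatic c, 3 neighbours → 0 H
  atom 6: aromatic c, 2 neighbours → 1 H
  atom 7: aromatic c, 3 neighbours → 0 H
  atom 8: aromatic c, 2 neighbours → 1 H
  atom 9: aromatic c, 2 neighbours → 1 H
  atom 10: aromatic c, 2 neighbours → 1 H
  atom 11: aromatic c, 2 neighbours → 1 H
  atom 12: aromatic c, 3 neighbours → 0 H
  atom 13: aromatic c, 2 neighbours → 1 H
  atom 14: aromatic c, 2 neighbours → 1 H
Totals → C:11, H:7, F:3.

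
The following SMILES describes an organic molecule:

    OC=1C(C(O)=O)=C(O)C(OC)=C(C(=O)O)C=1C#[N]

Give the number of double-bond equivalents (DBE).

8

Degree of unsaturation = (number of rings) + (number of π bonds).
Ring closures in the SMILES: 1.
π bonds: 5 double bonds (each 1 DoU), 1 triple bond (each 2 DoU) → 7 DoU from unsaturation.
Total DoU = 1 + 7 = 8.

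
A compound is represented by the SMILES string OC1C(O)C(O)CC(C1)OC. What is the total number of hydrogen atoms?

14

Walk through each heavy atom and fill implicit hydrogens from standard valence (C 4, N 3, O 2, S 2, halogen 1):
  atom 1: O, bond orders sum to 1 (valence 2) → 1 H
  atom 2: C, bond orders sum to 3 (valence 4) → 1 H
  atom 3: C, bond orders sum to 3 (valence 4) → 1 H
  atom 4: O, bond orders sum to 1 (valence 2) → 1 H
  atom 5: C, bond orders sum to 3 (valence 4) → 1 H
  atom 6: O, bond orders sum to 1 (valence 2) → 1 H
  atom 7: C, bond orders sum to 2 (valence 4) → 2 H
  atom 8: C, bond orders sum to 3 (valence 4) → 1 H
  atom 9: C, bond orders sum to 2 (valence 4) → 2 H
  atom 10: O, bond orders sum to 2 (valence 2) → 0 H
  atom 11: C, bond orders sum to 1 (valence 4) → 3 H
Total hydrogens: 14.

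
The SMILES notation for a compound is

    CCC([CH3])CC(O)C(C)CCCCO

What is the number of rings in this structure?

0

In SMILES, each pair of matching ring-closure digits denotes one ring-closing bond; the number of such bonds equals the number of independent rings.
Ring-closure bonds here: 0.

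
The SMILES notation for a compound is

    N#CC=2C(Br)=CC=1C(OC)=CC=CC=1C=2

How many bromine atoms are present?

Scan the SMILES for Br atoms (remember two-letter symbols like Cl and Br are single atoms).
Bromine count: 1.

1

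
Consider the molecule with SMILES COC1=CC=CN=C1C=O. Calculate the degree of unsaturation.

Degree of unsaturation = (number of rings) + (number of π bonds).
Ring closures in the SMILES: 1.
π bonds: 4 double bonds (each 1 DoU) → 4 DoU from unsaturation.
Total DoU = 1 + 4 = 5.

5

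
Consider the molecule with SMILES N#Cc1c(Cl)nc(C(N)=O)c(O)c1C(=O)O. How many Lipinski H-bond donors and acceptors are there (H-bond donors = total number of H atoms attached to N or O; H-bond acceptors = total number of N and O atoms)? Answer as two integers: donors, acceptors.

Donors: find every N or O and count the H atoms it carries.
  atom 1 (N): bond orders sum to 3 → 0 H
  atom 6 (N): bond orders sum to 3 → 0 H
  atom 9 (N): bond orders sum to 1 → 2 H
  atom 10 (O): bond orders sum to 2 → 0 H
  atom 12 (O): bond orders sum to 1 → 1 H
  atom 15 (O): bond orders sum to 2 → 0 H
  atom 16 (O): bond orders sum to 1 → 1 H
Lipinski HBD = 4.
Acceptors: N atoms = 3, O atoms = 4 → HBA = 7.

4, 7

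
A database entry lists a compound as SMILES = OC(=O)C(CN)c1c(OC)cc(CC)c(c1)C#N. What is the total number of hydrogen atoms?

16

Walk through each heavy atom and fill implicit hydrogens from standard valence (C 4, N 3, O 2, S 2, halogen 1); for lowercase aromatic atoms, an aromatic c carries 1 H when it has two neighbours and 0 H with three, and aromatic n carries 0 H:
  atom 1: O, bond orders sum to 1 (valence 2) → 1 H
  atom 2: C, bond orders sum to 4 (valence 4) → 0 H
  atom 3: O, bond orders sum to 2 (valence 2) → 0 H
  atom 4: C, bond orders sum to 3 (valence 4) → 1 H
  atom 5: C, bond orders sum to 2 (valence 4) → 2 H
  atom 6: N, bond orders sum to 1 (valence 3) → 2 H
  atom 7: aromatic c, 3 neighbours → 0 H
  atom 8: aromatic c, 3 neighbours → 0 H
  atom 9: O, bond orders sum to 2 (valence 2) → 0 H
  atom 10: C, bond orders sum to 1 (valence 4) → 3 H
  atom 11: aromatic c, 2 neighbours → 1 H
  atom 12: aromatic c, 3 neighbours → 0 H
  atom 13: C, bond orders sum to 2 (valence 4) → 2 H
  atom 14: C, bond orders sum to 1 (valence 4) → 3 H
  atom 15: aromatic c, 3 neighbours → 0 H
  atom 16: aromatic c, 2 neighbours → 1 H
  atom 17: C, bond orders sum to 4 (valence 4) → 0 H
  atom 18: N, bond orders sum to 3 (valence 3) → 0 H
Total hydrogens: 16.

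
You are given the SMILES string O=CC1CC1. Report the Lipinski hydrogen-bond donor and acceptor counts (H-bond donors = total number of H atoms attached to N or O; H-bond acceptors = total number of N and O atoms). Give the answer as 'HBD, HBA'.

Donors: find every N or O and count the H atoms it carries.
  atom 1 (O): bond orders sum to 2 → 0 H
Lipinski HBD = 0.
Acceptors: N atoms = 0, O atoms = 1 → HBA = 1.

0, 1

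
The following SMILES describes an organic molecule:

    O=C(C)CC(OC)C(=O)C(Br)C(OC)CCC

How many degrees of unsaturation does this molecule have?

2

Molecular formula: C12H21BrO4.
DoU = (2C + 2 + N − H − X) / 2, where X is the halogen count and O/S are ignored.
    = (2·12 + 2 + 0 − 21 − 1) / 2 = 4 / 2 = 2.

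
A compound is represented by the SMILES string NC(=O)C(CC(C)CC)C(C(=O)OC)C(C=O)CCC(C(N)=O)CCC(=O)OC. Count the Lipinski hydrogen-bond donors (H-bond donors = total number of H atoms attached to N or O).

4

Donors: find every N or O and count the H atoms it carries.
  atom 1 (N): bond orders sum to 1 → 2 H
  atom 3 (O): bond orders sum to 2 → 0 H
  atom 12 (O): bond orders sum to 2 → 0 H
  atom 13 (O): bond orders sum to 2 → 0 H
  atom 17 (O): bond orders sum to 2 → 0 H
  atom 22 (N): bond orders sum to 1 → 2 H
  atom 23 (O): bond orders sum to 2 → 0 H
  atom 27 (O): bond orders sum to 2 → 0 H
  atom 28 (O): bond orders sum to 2 → 0 H
Lipinski HBD = 4.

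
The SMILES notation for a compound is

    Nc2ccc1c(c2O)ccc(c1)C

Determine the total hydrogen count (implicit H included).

Walk through each heavy atom and fill implicit hydrogens from standard valence (C 4, N 3, O 2, S 2, halogen 1); for lowercase aromatic atoms, an aromatic c carries 1 H when it has two neighbours and 0 H with three, and aromatic n carries 0 H:
  atom 1: N, bond orders sum to 1 (valence 3) → 2 H
  atom 2: aromatic c, 3 neighbours → 0 H
  atom 3: aromatic c, 2 neighbours → 1 H
  atom 4: aromatic c, 2 neighbours → 1 H
  atom 5: aromatic c, 3 neighbours → 0 H
  atom 6: aromatic c, 3 neighbours → 0 H
  atom 7: aromatic c, 3 neighbours → 0 H
  atom 8: O, bond orders sum to 1 (valence 2) → 1 H
  atom 9: aromatic c, 2 neighbours → 1 H
  atom 10: aromatic c, 2 neighbours → 1 H
  atom 11: aromatic c, 3 neighbours → 0 H
  atom 12: aromatic c, 2 neighbours → 1 H
  atom 13: C, bond orders sum to 1 (valence 4) → 3 H
Total hydrogens: 11.

11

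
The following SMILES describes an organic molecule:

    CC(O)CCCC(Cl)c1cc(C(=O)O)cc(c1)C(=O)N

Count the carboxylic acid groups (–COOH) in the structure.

1

The carboxylic acid motif appears at heavy-atom position 12 in the SMILES.
Other groups present: 1 amide, 1 hydroxyl.
Carboxylic acid count: 1.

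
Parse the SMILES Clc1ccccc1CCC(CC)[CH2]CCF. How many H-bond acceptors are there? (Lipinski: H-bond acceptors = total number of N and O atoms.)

0

N atoms: 0; O atoms: 0.
Lipinski HBA = 0 + 0 = 0.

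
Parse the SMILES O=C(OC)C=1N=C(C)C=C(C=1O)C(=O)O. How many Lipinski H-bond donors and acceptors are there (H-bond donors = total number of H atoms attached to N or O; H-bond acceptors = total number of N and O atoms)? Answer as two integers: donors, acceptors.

Donors: find every N or O and count the H atoms it carries.
  atom 1 (O): bond orders sum to 2 → 0 H
  atom 3 (O): bond orders sum to 2 → 0 H
  atom 6 (N): bond orders sum to 3 → 0 H
  atom 12 (O): bond orders sum to 1 → 1 H
  atom 14 (O): bond orders sum to 2 → 0 H
  atom 15 (O): bond orders sum to 1 → 1 H
Lipinski HBD = 2.
Acceptors: N atoms = 1, O atoms = 5 → HBA = 6.

2, 6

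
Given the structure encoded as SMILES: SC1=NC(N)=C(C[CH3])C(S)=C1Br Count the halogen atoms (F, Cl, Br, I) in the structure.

Halogen atoms appear at heavy-atom position 12 (1×Br).
Other groups present: 1 primary amine, 2 thiol.
Halogen count: 1.

1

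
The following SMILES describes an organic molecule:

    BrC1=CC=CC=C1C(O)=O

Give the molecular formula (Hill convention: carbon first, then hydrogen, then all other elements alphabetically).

C7H5BrO2

Walk through each heavy atom and fill implicit hydrogens from standard valence (C 4, N 3, O 2, S 2, halogen 1):
  atom 1: Br (halogen, monovalent) → 0 H
  atom 2: C, bond orders sum to 4 (valence 4) → 0 H
  atom 3: C, bond orders sum to 3 (valence 4) → 1 H
  atom 4: C, bond orders sum to 3 (valence 4) → 1 H
  atom 5: C, bond orders sum to 3 (valence 4) → 1 H
  atom 6: C, bond orders sum to 3 (valence 4) → 1 H
  atom 7: C, bond orders sum to 4 (valence 4) → 0 H
  atom 8: C, bond orders sum to 4 (valence 4) → 0 H
  atom 9: O, bond orders sum to 1 (valence 2) → 1 H
  atom 10: O, bond orders sum to 2 (valence 2) → 0 H
Totals → C:7, H:5, Br:1, O:2.
In Hill order: C7H5BrO2.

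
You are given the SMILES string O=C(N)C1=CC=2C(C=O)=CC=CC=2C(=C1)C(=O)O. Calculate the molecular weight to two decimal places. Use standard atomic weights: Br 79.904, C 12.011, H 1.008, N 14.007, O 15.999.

243.22 g/mol

First, the molecular formula is C13H9NO4 (counting implicit H from valence).
  C: 13 × 12.011 = 156.143
  H: 9 × 1.008 = 9.072
  N: 1 × 14.007 = 14.007
  O: 4 × 15.999 = 63.996
Sum: 13×12.011 + 9×1.008 + 1×14.007 + 4×15.999 = 243.218 → 243.22 g/mol.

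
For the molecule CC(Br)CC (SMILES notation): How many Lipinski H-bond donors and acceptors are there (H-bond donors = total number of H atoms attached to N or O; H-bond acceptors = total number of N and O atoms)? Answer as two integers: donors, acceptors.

0, 0

Donors: find every N or O and count the H atoms it carries.
  (no N or O atoms present)
Lipinski HBD = 0.
Acceptors: N atoms = 0, O atoms = 0 → HBA = 0.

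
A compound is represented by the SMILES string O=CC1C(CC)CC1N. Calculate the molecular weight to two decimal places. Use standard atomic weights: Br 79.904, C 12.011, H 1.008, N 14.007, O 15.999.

First, the molecular formula is C7H13NO (counting implicit H from valence).
  C: 7 × 12.011 = 84.077
  H: 13 × 1.008 = 13.104
  N: 1 × 14.007 = 14.007
  O: 1 × 15.999 = 15.999
Sum: 7×12.011 + 13×1.008 + 1×14.007 + 1×15.999 = 127.187 → 127.19 g/mol.

127.19 g/mol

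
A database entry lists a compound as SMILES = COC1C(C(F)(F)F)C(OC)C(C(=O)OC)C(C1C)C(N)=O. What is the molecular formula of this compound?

C13H20F3NO5

Walk through each heavy atom and fill implicit hydrogens from standard valence (C 4, N 3, O 2, S 2, halogen 1):
  atom 1: C, bond orders sum to 1 (valence 4) → 3 H
  atom 2: O, bond orders sum to 2 (valence 2) → 0 H
  atom 3: C, bond orders sum to 3 (valence 4) → 1 H
  atom 4: C, bond orders sum to 3 (valence 4) → 1 H
  atom 5: C, bond orders sum to 4 (valence 4) → 0 H
  atom 6: F (halogen, monovalent) → 0 H
  atom 7: F (halogen, monovalent) → 0 H
  atom 8: F (halogen, monovalent) → 0 H
  atom 9: C, bond orders sum to 3 (valence 4) → 1 H
  atom 10: O, bond orders sum to 2 (valence 2) → 0 H
  atom 11: C, bond orders sum to 1 (valence 4) → 3 H
  atom 12: C, bond orders sum to 3 (valence 4) → 1 H
  atom 13: C, bond orders sum to 4 (valence 4) → 0 H
  atom 14: O, bond orders sum to 2 (valence 2) → 0 H
  atom 15: O, bond orders sum to 2 (valence 2) → 0 H
  atom 16: C, bond orders sum to 1 (valence 4) → 3 H
  atom 17: C, bond orders sum to 3 (valence 4) → 1 H
  atom 18: C, bond orders sum to 3 (valence 4) → 1 H
  atom 19: C, bond orders sum to 1 (valence 4) → 3 H
  atom 20: C, bond orders sum to 4 (valence 4) → 0 H
  atom 21: N, bond orders sum to 1 (valence 3) → 2 H
  atom 22: O, bond orders sum to 2 (valence 2) → 0 H
Totals → C:13, H:20, F:3, N:1, O:5.
In Hill order: C13H20F3NO5.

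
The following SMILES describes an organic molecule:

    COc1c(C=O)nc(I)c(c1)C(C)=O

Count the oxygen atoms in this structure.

Scan the SMILES for O atoms (remember two-letter symbols like Cl and Br are single atoms).
Oxygen count: 3.

3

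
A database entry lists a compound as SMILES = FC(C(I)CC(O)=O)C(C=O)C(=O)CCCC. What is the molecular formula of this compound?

Walk through each heavy atom and fill implicit hydrogens from standard valence (C 4, N 3, O 2, S 2, halogen 1):
  atom 1: F (halogen, monovalent) → 0 H
  atom 2: C, bond orders sum to 3 (valence 4) → 1 H
  atom 3: C, bond orders sum to 3 (valence 4) → 1 H
  atom 4: I (halogen, monovalent) → 0 H
  atom 5: C, bond orders sum to 2 (valence 4) → 2 H
  atom 6: C, bond orders sum to 4 (valence 4) → 0 H
  atom 7: O, bond orders sum to 1 (valence 2) → 1 H
  atom 8: O, bond orders sum to 2 (valence 2) → 0 H
  atom 9: C, bond orders sum to 3 (valence 4) → 1 H
  atom 10: C, bond orders sum to 3 (valence 4) → 1 H
  atom 11: O, bond orders sum to 2 (valence 2) → 0 H
  atom 12: C, bond orders sum to 4 (valence 4) → 0 H
  atom 13: O, bond orders sum to 2 (valence 2) → 0 H
  atom 14: C, bond orders sum to 2 (valence 4) → 2 H
  atom 15: C, bond orders sum to 2 (valence 4) → 2 H
  atom 16: C, bond orders sum to 2 (valence 4) → 2 H
  atom 17: C, bond orders sum to 1 (valence 4) → 3 H
Totals → C:11, H:16, F:1, I:1, O:4.
In Hill order: C11H16FIO4.

C11H16FIO4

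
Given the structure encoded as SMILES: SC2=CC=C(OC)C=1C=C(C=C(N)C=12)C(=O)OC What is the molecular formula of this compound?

C13H13NO3S

Walk through each heavy atom and fill implicit hydrogens from standard valence (C 4, N 3, O 2, S 2, halogen 1):
  atom 1: S, bond orders sum to 1 (valence 2) → 1 H
  atom 2: C, bond orders sum to 4 (valence 4) → 0 H
  atom 3: C, bond orders sum to 3 (valence 4) → 1 H
  atom 4: C, bond orders sum to 3 (valence 4) → 1 H
  atom 5: C, bond orders sum to 4 (valence 4) → 0 H
  atom 6: O, bond orders sum to 2 (valence 2) → 0 H
  atom 7: C, bond orders sum to 1 (valence 4) → 3 H
  atom 8: C, bond orders sum to 4 (valence 4) → 0 H
  atom 9: C, bond orders sum to 3 (valence 4) → 1 H
  atom 10: C, bond orders sum to 4 (valence 4) → 0 H
  atom 11: C, bond orders sum to 3 (valence 4) → 1 H
  atom 12: C, bond orders sum to 4 (valence 4) → 0 H
  atom 13: N, bond orders sum to 1 (valence 3) → 2 H
  atom 14: C, bond orders sum to 4 (valence 4) → 0 H
  atom 15: C, bond orders sum to 4 (valence 4) → 0 H
  atom 16: O, bond orders sum to 2 (valence 2) → 0 H
  atom 17: O, bond orders sum to 2 (valence 2) → 0 H
  atom 18: C, bond orders sum to 1 (valence 4) → 3 H
Totals → C:13, H:13, N:1, O:3, S:1.
In Hill order: C13H13NO3S.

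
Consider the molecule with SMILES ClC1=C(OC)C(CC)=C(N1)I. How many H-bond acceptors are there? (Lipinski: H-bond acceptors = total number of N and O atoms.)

N atoms: 1; O atoms: 1.
Lipinski HBA = 1 + 1 = 2.

2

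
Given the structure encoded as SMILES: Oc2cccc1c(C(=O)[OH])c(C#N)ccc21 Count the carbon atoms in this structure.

Count every carbon token in the SMILES (each C, including those in ring-closure positions and inside branches).
Carbon count: 12.

12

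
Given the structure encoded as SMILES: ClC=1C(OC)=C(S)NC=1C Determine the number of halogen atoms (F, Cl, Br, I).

1

Halogen atoms appear at heavy-atom position 1 (1×Cl).
Other groups present: 1 ether, 1 thiol.
Halogen count: 1.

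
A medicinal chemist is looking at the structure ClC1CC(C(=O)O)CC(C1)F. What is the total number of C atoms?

7

Count every carbon token in the SMILES (each C, including those in ring-closure positions and inside branches).
Carbon count: 7.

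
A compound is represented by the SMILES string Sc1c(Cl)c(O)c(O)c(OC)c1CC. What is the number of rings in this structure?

In SMILES, each pair of matching ring-closure digits denotes one ring-closing bond; the number of such bonds equals the number of independent rings.
Ring-closure bonds here: 1.

1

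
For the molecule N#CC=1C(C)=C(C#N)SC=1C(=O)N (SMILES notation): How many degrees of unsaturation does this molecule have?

8

Molecular formula: C8H5N3OS.
DoU = (2C + 2 + N − H − X) / 2, where X is the halogen count and O/S are ignored.
    = (2·8 + 2 + 3 − 5 − 0) / 2 = 16 / 2 = 8.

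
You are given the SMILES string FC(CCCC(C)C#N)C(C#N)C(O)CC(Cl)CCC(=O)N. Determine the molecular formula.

Walk through each heavy atom and fill implicit hydrogens from standard valence (C 4, N 3, O 2, S 2, halogen 1):
  atom 1: F (halogen, monovalent) → 0 H
  atom 2: C, bond orders sum to 3 (valence 4) → 1 H
  atom 3: C, bond orders sum to 2 (valence 4) → 2 H
  atom 4: C, bond orders sum to 2 (valence 4) → 2 H
  atom 5: C, bond orders sum to 2 (valence 4) → 2 H
  atom 6: C, bond orders sum to 3 (valence 4) → 1 H
  atom 7: C, bond orders sum to 1 (valence 4) → 3 H
  atom 8: C, bond orders sum to 4 (valence 4) → 0 H
  atom 9: N, bond orders sum to 3 (valence 3) → 0 H
  atom 10: C, bond orders sum to 3 (valence 4) → 1 H
  atom 11: C, bond orders sum to 4 (valence 4) → 0 H
  atom 12: N, bond orders sum to 3 (valence 3) → 0 H
  atom 13: C, bond orders sum to 3 (valence 4) → 1 H
  atom 14: O, bond orders sum to 1 (valence 2) → 1 H
  atom 15: C, bond orders sum to 2 (valence 4) → 2 H
  atom 16: C, bond orders sum to 3 (valence 4) → 1 H
  atom 17: Cl (halogen, monovalent) → 0 H
  atom 18: C, bond orders sum to 2 (valence 4) → 2 H
  atom 19: C, bond orders sum to 2 (valence 4) → 2 H
  atom 20: C, bond orders sum to 4 (valence 4) → 0 H
  atom 21: O, bond orders sum to 2 (valence 2) → 0 H
  atom 22: N, bond orders sum to 1 (valence 3) → 2 H
Totals → C:15, H:23, Cl:1, F:1, N:3, O:2.

C15H23ClFN3O2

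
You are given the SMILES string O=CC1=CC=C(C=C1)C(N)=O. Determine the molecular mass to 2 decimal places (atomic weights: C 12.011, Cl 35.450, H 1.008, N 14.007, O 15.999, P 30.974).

First, the molecular formula is C8H7NO2 (counting implicit H from valence).
  C: 8 × 12.011 = 96.088
  H: 7 × 1.008 = 7.056
  N: 1 × 14.007 = 14.007
  O: 2 × 15.999 = 31.998
Sum: 8×12.011 + 7×1.008 + 1×14.007 + 2×15.999 = 149.149 → 149.15 g/mol.

149.15 g/mol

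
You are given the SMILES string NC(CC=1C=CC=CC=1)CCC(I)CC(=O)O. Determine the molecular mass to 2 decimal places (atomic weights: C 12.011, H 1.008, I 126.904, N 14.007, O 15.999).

347.20 g/mol

First, the molecular formula is C13H18INO2 (counting implicit H from valence).
  C: 13 × 12.011 = 156.143
  H: 18 × 1.008 = 18.144
  I: 1 × 126.904 = 126.904
  N: 1 × 14.007 = 14.007
  O: 2 × 15.999 = 31.998
Sum: 13×12.011 + 18×1.008 + 1×126.904 + 1×14.007 + 2×15.999 = 347.196 → 347.20 g/mol.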